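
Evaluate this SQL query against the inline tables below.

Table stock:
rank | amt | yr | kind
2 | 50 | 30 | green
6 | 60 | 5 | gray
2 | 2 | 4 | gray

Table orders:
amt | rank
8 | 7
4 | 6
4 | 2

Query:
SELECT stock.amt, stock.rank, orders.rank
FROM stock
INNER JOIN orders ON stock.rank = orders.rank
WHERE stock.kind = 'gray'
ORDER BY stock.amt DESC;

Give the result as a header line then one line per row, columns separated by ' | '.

== RESULT ==
stock.amt | stock.rank | orders.rank
60 | 6 | 6
2 | 2 | 2

Derivation:
After JOIN orders (3 rows):
stock.rank | stock.amt | stock.yr | stock.kind | orders.amt | orders.rank
2 | 50 | 30 | green | 4 | 2
6 | 60 | 5 | gray | 4 | 6
2 | 2 | 4 | gray | 4 | 2
After WHERE (2 rows):
stock.rank | stock.amt | stock.yr | stock.kind | orders.amt | orders.rank
6 | 60 | 5 | gray | 4 | 6
2 | 2 | 4 | gray | 4 | 2
After SELECT (2 rows):
stock.amt | stock.rank | orders.rank
60 | 6 | 6
2 | 2 | 2
After ORDER BY (2 rows):
stock.amt | stock.rank | orders.rank
60 | 6 | 6
2 | 2 | 2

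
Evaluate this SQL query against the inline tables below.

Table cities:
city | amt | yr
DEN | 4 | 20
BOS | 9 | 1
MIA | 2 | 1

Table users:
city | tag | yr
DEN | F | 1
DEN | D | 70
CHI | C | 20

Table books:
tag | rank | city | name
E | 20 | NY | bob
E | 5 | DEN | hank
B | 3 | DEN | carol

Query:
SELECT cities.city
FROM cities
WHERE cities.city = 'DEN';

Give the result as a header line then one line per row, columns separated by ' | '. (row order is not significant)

After WHERE (1 rows):
cities.city | cities.amt | cities.yr
DEN | 4 | 20
After SELECT (1 rows):
cities.city
DEN

== RESULT ==
cities.city
DEN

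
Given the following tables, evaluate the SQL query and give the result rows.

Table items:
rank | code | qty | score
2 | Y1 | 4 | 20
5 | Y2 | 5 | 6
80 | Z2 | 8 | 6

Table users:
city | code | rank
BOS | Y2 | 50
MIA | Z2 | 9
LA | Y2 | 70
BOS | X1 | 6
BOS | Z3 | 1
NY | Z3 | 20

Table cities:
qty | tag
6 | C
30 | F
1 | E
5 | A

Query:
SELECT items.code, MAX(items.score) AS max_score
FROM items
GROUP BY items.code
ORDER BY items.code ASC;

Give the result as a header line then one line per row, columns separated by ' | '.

After GROUP BY (3 rows):
items.code | max_score
Y1 | 20
Y2 | 6
Z2 | 6
After ORDER BY (3 rows):
items.code | max_score
Y1 | 20
Y2 | 6
Z2 | 6

== RESULT ==
items.code | max_score
Y1 | 20
Y2 | 6
Z2 | 6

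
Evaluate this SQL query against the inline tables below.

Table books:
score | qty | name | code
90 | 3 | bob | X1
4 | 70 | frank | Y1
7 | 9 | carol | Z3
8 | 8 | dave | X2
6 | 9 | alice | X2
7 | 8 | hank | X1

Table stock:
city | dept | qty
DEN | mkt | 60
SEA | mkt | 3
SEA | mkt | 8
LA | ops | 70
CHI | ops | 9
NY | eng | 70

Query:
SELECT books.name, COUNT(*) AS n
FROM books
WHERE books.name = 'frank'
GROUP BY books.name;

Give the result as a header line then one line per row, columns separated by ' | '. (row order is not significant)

After WHERE (1 rows):
books.score | books.qty | books.name | books.code
4 | 70 | frank | Y1
After GROUP BY (1 rows):
books.name | n
frank | 1

== RESULT ==
books.name | n
frank | 1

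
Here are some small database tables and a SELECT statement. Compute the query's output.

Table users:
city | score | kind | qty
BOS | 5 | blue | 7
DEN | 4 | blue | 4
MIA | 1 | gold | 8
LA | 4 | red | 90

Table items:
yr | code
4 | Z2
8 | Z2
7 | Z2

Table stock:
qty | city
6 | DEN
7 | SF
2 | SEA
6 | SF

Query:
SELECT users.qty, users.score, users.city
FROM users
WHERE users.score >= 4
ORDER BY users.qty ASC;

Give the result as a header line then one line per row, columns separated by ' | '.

== RESULT ==
users.qty | users.score | users.city
4 | 4 | DEN
7 | 5 | BOS
90 | 4 | LA

Derivation:
After WHERE (3 rows):
users.city | users.score | users.kind | users.qty
BOS | 5 | blue | 7
DEN | 4 | blue | 4
LA | 4 | red | 90
After SELECT (3 rows):
users.qty | users.score | users.city
7 | 5 | BOS
4 | 4 | DEN
90 | 4 | LA
After ORDER BY (3 rows):
users.qty | users.score | users.city
4 | 4 | DEN
7 | 5 | BOS
90 | 4 | LA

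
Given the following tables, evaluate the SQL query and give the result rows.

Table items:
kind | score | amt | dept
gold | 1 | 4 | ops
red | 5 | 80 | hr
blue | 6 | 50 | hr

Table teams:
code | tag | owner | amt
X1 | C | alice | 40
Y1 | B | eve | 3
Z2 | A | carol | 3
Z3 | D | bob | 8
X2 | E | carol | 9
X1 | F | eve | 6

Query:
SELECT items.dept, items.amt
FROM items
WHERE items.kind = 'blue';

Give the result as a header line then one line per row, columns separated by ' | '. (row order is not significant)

After WHERE (1 rows):
items.kind | items.score | items.amt | items.dept
blue | 6 | 50 | hr
After SELECT (1 rows):
items.dept | items.amt
hr | 50

== RESULT ==
items.dept | items.amt
hr | 50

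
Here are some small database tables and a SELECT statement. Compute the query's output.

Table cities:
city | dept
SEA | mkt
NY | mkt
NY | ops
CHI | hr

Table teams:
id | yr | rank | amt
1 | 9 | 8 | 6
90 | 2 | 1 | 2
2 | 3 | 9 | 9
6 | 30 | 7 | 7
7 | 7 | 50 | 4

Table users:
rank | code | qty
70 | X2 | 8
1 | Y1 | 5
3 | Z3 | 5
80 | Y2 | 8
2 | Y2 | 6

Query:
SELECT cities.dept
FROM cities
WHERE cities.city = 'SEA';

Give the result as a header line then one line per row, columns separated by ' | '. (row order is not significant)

After WHERE (1 rows):
cities.city | cities.dept
SEA | mkt
After SELECT (1 rows):
cities.dept
mkt

== RESULT ==
cities.dept
mkt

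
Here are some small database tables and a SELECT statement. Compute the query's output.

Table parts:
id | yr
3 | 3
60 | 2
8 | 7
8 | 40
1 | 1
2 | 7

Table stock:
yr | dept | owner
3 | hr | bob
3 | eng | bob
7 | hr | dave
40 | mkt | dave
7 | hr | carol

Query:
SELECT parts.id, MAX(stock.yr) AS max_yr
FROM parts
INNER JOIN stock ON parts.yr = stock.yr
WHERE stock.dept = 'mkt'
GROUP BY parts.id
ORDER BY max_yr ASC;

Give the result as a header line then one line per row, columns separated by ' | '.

After JOIN stock (7 rows):
parts.id | parts.yr | stock.yr | stock.dept | stock.owner
3 | 3 | 3 | hr | bob
3 | 3 | 3 | eng | bob
8 | 7 | 7 | hr | dave
8 | 7 | 7 | hr | carol
8 | 40 | 40 | mkt | dave
2 | 7 | 7 | hr | dave
2 | 7 | 7 | hr | carol
After WHERE (1 rows):
parts.id | parts.yr | stock.yr | stock.dept | stock.owner
8 | 40 | 40 | mkt | dave
After GROUP BY (1 rows):
parts.id | max_yr
8 | 40
After ORDER BY (1 rows):
parts.id | max_yr
8 | 40

== RESULT ==
parts.id | max_yr
8 | 40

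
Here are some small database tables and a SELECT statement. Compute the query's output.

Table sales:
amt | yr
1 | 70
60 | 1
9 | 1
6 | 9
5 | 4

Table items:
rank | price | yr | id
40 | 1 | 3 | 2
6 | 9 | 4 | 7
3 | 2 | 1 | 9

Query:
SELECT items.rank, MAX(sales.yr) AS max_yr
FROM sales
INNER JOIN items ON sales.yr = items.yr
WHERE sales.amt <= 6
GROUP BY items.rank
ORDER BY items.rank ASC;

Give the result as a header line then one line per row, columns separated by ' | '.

After JOIN items (3 rows):
sales.amt | sales.yr | items.rank | items.price | items.yr | items.id
60 | 1 | 3 | 2 | 1 | 9
9 | 1 | 3 | 2 | 1 | 9
5 | 4 | 6 | 9 | 4 | 7
After WHERE (1 rows):
sales.amt | sales.yr | items.rank | items.price | items.yr | items.id
5 | 4 | 6 | 9 | 4 | 7
After GROUP BY (1 rows):
items.rank | max_yr
6 | 4
After ORDER BY (1 rows):
items.rank | max_yr
6 | 4

== RESULT ==
items.rank | max_yr
6 | 4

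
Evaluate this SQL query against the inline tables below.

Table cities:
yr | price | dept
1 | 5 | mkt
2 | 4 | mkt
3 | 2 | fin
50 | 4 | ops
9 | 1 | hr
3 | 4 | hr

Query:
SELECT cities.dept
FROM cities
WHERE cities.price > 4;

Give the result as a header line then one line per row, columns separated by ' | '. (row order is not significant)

After WHERE (1 rows):
cities.yr | cities.price | cities.dept
1 | 5 | mkt
After SELECT (1 rows):
cities.dept
mkt

== RESULT ==
cities.dept
mkt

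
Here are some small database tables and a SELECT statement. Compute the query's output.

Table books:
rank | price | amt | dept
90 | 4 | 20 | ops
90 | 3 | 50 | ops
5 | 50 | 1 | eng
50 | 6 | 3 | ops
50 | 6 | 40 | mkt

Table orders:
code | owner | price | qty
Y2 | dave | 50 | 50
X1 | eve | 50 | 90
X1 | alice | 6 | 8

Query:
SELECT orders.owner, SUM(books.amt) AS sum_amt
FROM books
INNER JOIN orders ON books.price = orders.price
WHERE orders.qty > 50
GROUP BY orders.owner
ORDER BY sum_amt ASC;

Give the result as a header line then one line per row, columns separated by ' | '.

== RESULT ==
orders.owner | sum_amt
eve | 1

Derivation:
After JOIN orders (4 rows):
books.rank | books.price | books.amt | books.dept | orders.code | orders.owner | orders.price | orders.qty
5 | 50 | 1 | eng | Y2 | dave | 50 | 50
5 | 50 | 1 | eng | X1 | eve | 50 | 90
50 | 6 | 3 | ops | X1 | alice | 6 | 8
50 | 6 | 40 | mkt | X1 | alice | 6 | 8
After WHERE (1 rows):
books.rank | books.price | books.amt | books.dept | orders.code | orders.owner | orders.price | orders.qty
5 | 50 | 1 | eng | X1 | eve | 50 | 90
After GROUP BY (1 rows):
orders.owner | sum_amt
eve | 1
After ORDER BY (1 rows):
orders.owner | sum_amt
eve | 1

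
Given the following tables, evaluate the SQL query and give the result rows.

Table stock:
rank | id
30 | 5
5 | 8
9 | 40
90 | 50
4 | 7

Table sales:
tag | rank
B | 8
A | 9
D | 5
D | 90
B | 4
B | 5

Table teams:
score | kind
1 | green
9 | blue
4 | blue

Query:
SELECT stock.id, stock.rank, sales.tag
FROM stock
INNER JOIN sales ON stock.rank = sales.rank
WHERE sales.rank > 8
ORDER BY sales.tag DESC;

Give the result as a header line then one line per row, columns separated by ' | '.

After JOIN sales (5 rows):
stock.rank | stock.id | sales.tag | sales.rank
5 | 8 | D | 5
5 | 8 | B | 5
9 | 40 | A | 9
90 | 50 | D | 90
4 | 7 | B | 4
After WHERE (2 rows):
stock.rank | stock.id | sales.tag | sales.rank
9 | 40 | A | 9
90 | 50 | D | 90
After SELECT (2 rows):
stock.id | stock.rank | sales.tag
40 | 9 | A
50 | 90 | D
After ORDER BY (2 rows):
stock.id | stock.rank | sales.tag
50 | 90 | D
40 | 9 | A

== RESULT ==
stock.id | stock.rank | sales.tag
50 | 90 | D
40 | 9 | A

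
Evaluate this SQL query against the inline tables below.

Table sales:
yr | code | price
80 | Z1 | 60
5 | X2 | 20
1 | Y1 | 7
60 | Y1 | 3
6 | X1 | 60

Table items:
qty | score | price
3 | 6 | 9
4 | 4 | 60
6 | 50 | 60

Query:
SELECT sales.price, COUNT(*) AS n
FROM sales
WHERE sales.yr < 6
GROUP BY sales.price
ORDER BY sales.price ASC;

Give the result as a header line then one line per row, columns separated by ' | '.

After WHERE (2 rows):
sales.yr | sales.code | sales.price
5 | X2 | 20
1 | Y1 | 7
After GROUP BY (2 rows):
sales.price | n
20 | 1
7 | 1
After ORDER BY (2 rows):
sales.price | n
7 | 1
20 | 1

== RESULT ==
sales.price | n
7 | 1
20 | 1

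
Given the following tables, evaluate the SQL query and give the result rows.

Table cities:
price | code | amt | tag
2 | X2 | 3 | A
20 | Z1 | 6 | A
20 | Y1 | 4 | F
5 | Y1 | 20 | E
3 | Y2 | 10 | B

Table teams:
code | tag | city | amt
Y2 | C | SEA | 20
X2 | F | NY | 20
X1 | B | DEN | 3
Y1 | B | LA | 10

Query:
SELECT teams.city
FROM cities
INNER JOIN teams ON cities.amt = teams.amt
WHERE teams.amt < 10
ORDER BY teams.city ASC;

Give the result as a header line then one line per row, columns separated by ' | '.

After JOIN teams (4 rows):
cities.price | cities.code | cities.amt | cities.tag | teams.code | teams.tag | teams.city | teams.amt
2 | X2 | 3 | A | X1 | B | DEN | 3
5 | Y1 | 20 | E | Y2 | C | SEA | 20
5 | Y1 | 20 | E | X2 | F | NY | 20
3 | Y2 | 10 | B | Y1 | B | LA | 10
After WHERE (1 rows):
cities.price | cities.code | cities.amt | cities.tag | teams.code | teams.tag | teams.city | teams.amt
2 | X2 | 3 | A | X1 | B | DEN | 3
After SELECT (1 rows):
teams.city
DEN
After ORDER BY (1 rows):
teams.city
DEN

== RESULT ==
teams.city
DEN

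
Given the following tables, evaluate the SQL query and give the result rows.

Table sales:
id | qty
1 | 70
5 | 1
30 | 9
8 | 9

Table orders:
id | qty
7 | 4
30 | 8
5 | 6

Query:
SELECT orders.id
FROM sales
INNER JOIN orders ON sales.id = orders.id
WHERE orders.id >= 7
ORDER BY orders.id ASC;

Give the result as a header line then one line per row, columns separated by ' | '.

After JOIN orders (2 rows):
sales.id | sales.qty | orders.id | orders.qty
5 | 1 | 5 | 6
30 | 9 | 30 | 8
After WHERE (1 rows):
sales.id | sales.qty | orders.id | orders.qty
30 | 9 | 30 | 8
After SELECT (1 rows):
orders.id
30
After ORDER BY (1 rows):
orders.id
30

== RESULT ==
orders.id
30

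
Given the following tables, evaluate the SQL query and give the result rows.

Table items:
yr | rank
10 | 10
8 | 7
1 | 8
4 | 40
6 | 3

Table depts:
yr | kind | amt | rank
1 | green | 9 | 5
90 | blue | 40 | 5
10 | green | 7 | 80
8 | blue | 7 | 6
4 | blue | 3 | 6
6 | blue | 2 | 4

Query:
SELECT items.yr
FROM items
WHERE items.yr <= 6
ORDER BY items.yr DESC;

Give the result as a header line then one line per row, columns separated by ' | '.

After WHERE (3 rows):
items.yr | items.rank
1 | 8
4 | 40
6 | 3
After SELECT (3 rows):
items.yr
1
4
6
After ORDER BY (3 rows):
items.yr
6
4
1

== RESULT ==
items.yr
6
4
1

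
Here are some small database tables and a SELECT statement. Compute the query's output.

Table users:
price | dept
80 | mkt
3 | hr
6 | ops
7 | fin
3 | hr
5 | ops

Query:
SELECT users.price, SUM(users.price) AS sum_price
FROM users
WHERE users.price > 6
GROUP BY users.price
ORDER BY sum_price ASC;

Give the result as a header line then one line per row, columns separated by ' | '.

== RESULT ==
users.price | sum_price
7 | 7
80 | 80

Derivation:
After WHERE (2 rows):
users.price | users.dept
80 | mkt
7 | fin
After GROUP BY (2 rows):
users.price | sum_price
80 | 80
7 | 7
After ORDER BY (2 rows):
users.price | sum_price
7 | 7
80 | 80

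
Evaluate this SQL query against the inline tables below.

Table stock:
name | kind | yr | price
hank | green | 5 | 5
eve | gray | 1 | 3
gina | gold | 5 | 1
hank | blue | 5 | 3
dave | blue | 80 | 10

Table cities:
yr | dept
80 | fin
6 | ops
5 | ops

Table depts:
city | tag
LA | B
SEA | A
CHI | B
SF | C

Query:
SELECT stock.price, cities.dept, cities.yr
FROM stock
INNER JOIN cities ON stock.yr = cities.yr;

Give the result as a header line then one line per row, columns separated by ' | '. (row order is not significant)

== RESULT ==
stock.price | cities.dept | cities.yr
5 | ops | 5
1 | ops | 5
3 | ops | 5
10 | fin | 80

Derivation:
After JOIN cities (4 rows):
stock.name | stock.kind | stock.yr | stock.price | cities.yr | cities.dept
hank | green | 5 | 5 | 5 | ops
gina | gold | 5 | 1 | 5 | ops
hank | blue | 5 | 3 | 5 | ops
dave | blue | 80 | 10 | 80 | fin
After SELECT (4 rows):
stock.price | cities.dept | cities.yr
5 | ops | 5
1 | ops | 5
3 | ops | 5
10 | fin | 80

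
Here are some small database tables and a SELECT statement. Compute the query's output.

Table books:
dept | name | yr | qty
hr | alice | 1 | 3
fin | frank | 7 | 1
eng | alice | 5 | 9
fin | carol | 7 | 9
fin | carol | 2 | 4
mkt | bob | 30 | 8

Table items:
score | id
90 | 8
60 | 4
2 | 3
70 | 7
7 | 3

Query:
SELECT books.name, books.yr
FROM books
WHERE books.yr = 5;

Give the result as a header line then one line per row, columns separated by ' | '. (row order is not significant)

After WHERE (1 rows):
books.dept | books.name | books.yr | books.qty
eng | alice | 5 | 9
After SELECT (1 rows):
books.name | books.yr
alice | 5

== RESULT ==
books.name | books.yr
alice | 5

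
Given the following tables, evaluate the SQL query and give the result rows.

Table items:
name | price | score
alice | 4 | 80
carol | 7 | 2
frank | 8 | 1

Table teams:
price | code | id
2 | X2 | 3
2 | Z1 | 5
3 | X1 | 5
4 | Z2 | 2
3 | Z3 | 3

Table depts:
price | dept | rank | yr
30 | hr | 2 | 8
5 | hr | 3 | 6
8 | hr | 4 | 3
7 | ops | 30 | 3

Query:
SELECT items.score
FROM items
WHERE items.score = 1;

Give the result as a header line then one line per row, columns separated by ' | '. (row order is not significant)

== RESULT ==
items.score
1

Derivation:
After WHERE (1 rows):
items.name | items.price | items.score
frank | 8 | 1
After SELECT (1 rows):
items.score
1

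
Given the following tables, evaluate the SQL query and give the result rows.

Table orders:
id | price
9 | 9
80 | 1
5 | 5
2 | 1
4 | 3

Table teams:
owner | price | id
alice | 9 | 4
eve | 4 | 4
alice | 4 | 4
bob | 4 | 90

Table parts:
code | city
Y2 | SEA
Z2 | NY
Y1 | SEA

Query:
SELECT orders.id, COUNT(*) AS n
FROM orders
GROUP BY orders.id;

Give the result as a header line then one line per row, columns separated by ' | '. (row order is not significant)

== RESULT ==
orders.id | n
9 | 1
80 | 1
5 | 1
2 | 1
4 | 1

Derivation:
After GROUP BY (5 rows):
orders.id | n
9 | 1
80 | 1
5 | 1
2 | 1
4 | 1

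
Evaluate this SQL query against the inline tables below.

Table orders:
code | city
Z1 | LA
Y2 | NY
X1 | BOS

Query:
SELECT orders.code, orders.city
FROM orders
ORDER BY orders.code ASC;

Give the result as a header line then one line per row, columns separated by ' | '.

== RESULT ==
orders.code | orders.city
X1 | BOS
Y2 | NY
Z1 | LA

Derivation:
After SELECT (3 rows):
orders.code | orders.city
Z1 | LA
Y2 | NY
X1 | BOS
After ORDER BY (3 rows):
orders.code | orders.city
X1 | BOS
Y2 | NY
Z1 | LA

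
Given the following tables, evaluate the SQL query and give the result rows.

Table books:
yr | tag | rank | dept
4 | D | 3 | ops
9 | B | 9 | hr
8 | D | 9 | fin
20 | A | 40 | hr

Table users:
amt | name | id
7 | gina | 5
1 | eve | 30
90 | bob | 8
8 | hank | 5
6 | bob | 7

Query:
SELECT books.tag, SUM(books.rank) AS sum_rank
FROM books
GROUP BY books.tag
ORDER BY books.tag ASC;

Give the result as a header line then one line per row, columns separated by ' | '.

After GROUP BY (3 rows):
books.tag | sum_rank
D | 12
B | 9
A | 40
After ORDER BY (3 rows):
books.tag | sum_rank
A | 40
B | 9
D | 12

== RESULT ==
books.tag | sum_rank
A | 40
B | 9
D | 12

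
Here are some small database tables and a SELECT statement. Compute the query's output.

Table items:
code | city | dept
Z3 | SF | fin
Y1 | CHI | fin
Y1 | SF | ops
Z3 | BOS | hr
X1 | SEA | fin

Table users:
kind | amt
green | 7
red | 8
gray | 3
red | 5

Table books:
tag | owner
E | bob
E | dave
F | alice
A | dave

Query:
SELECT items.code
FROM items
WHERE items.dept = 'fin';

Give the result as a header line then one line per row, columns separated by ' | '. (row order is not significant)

== RESULT ==
items.code
Z3
Y1
X1

Derivation:
After WHERE (3 rows):
items.code | items.city | items.dept
Z3 | SF | fin
Y1 | CHI | fin
X1 | SEA | fin
After SELECT (3 rows):
items.code
Z3
Y1
X1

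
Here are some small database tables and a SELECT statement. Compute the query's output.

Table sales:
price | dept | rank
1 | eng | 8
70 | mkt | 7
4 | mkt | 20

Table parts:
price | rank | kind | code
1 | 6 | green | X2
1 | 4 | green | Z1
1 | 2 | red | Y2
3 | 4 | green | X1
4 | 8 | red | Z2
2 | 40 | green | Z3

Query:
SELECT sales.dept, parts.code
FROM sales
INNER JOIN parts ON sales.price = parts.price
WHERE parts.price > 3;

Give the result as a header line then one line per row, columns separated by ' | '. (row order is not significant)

After JOIN parts (4 rows):
sales.price | sales.dept | sales.rank | parts.price | parts.rank | parts.kind | parts.code
1 | eng | 8 | 1 | 6 | green | X2
1 | eng | 8 | 1 | 4 | green | Z1
1 | eng | 8 | 1 | 2 | red | Y2
4 | mkt | 20 | 4 | 8 | red | Z2
After WHERE (1 rows):
sales.price | sales.dept | sales.rank | parts.price | parts.rank | parts.kind | parts.code
4 | mkt | 20 | 4 | 8 | red | Z2
After SELECT (1 rows):
sales.dept | parts.code
mkt | Z2

== RESULT ==
sales.dept | parts.code
mkt | Z2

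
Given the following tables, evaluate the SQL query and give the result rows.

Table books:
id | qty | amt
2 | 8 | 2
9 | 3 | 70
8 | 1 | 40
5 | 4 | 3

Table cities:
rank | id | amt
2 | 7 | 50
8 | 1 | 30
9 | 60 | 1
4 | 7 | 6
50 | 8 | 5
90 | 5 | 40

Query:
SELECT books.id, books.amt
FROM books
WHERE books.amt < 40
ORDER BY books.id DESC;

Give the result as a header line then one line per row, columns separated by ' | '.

== RESULT ==
books.id | books.amt
5 | 3
2 | 2

Derivation:
After WHERE (2 rows):
books.id | books.qty | books.amt
2 | 8 | 2
5 | 4 | 3
After SELECT (2 rows):
books.id | books.amt
2 | 2
5 | 3
After ORDER BY (2 rows):
books.id | books.amt
5 | 3
2 | 2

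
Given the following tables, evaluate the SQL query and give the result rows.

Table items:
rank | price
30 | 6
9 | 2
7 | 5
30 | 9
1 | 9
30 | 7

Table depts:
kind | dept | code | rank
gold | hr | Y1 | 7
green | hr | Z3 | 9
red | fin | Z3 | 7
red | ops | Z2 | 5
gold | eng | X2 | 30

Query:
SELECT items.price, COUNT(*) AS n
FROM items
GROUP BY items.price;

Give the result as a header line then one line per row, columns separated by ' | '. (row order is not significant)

== RESULT ==
items.price | n
6 | 1
2 | 1
5 | 1
9 | 2
7 | 1

Derivation:
After GROUP BY (5 rows):
items.price | n
6 | 1
2 | 1
5 | 1
9 | 2
7 | 1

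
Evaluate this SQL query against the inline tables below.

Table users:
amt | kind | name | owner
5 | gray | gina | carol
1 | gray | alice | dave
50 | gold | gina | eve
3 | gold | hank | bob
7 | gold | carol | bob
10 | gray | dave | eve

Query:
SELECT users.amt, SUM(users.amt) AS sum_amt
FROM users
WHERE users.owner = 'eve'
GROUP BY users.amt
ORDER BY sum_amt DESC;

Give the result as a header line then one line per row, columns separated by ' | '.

== RESULT ==
users.amt | sum_amt
50 | 50
10 | 10

Derivation:
After WHERE (2 rows):
users.amt | users.kind | users.name | users.owner
50 | gold | gina | eve
10 | gray | dave | eve
After GROUP BY (2 rows):
users.amt | sum_amt
50 | 50
10 | 10
After ORDER BY (2 rows):
users.amt | sum_amt
50 | 50
10 | 10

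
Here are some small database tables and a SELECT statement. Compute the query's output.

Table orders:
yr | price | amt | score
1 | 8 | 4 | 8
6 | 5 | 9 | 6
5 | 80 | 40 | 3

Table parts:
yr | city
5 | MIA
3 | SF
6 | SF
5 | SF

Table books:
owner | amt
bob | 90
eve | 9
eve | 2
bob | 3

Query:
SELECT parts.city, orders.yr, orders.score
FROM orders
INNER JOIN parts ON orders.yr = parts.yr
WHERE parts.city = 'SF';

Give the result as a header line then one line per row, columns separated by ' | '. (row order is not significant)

== RESULT ==
parts.city | orders.yr | orders.score
SF | 6 | 6
SF | 5 | 3

Derivation:
After JOIN parts (3 rows):
orders.yr | orders.price | orders.amt | orders.score | parts.yr | parts.city
6 | 5 | 9 | 6 | 6 | SF
5 | 80 | 40 | 3 | 5 | MIA
5 | 80 | 40 | 3 | 5 | SF
After WHERE (2 rows):
orders.yr | orders.price | orders.amt | orders.score | parts.yr | parts.city
6 | 5 | 9 | 6 | 6 | SF
5 | 80 | 40 | 3 | 5 | SF
After SELECT (2 rows):
parts.city | orders.yr | orders.score
SF | 6 | 6
SF | 5 | 3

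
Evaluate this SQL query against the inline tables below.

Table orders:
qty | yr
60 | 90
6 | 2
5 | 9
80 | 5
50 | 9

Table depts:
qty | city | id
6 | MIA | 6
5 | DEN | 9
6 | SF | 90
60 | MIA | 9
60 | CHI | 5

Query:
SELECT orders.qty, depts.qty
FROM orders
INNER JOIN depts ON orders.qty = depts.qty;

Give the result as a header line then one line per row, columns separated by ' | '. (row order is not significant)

== RESULT ==
orders.qty | depts.qty
60 | 60
60 | 60
6 | 6
6 | 6
5 | 5

Derivation:
After JOIN depts (5 rows):
orders.qty | orders.yr | depts.qty | depts.city | depts.id
60 | 90 | 60 | MIA | 9
60 | 90 | 60 | CHI | 5
6 | 2 | 6 | MIA | 6
6 | 2 | 6 | SF | 90
5 | 9 | 5 | DEN | 9
After SELECT (5 rows):
orders.qty | depts.qty
60 | 60
60 | 60
6 | 6
6 | 6
5 | 5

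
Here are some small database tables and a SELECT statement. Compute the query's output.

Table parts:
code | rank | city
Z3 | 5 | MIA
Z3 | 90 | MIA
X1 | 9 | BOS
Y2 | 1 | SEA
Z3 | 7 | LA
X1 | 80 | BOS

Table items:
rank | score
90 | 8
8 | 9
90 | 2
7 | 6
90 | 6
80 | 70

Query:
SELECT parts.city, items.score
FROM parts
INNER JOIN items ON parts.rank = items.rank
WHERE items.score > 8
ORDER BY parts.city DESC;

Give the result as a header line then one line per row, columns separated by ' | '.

After JOIN items (5 rows):
parts.code | parts.rank | parts.city | items.rank | items.score
Z3 | 90 | MIA | 90 | 8
Z3 | 90 | MIA | 90 | 2
Z3 | 90 | MIA | 90 | 6
Z3 | 7 | LA | 7 | 6
X1 | 80 | BOS | 80 | 70
After WHERE (1 rows):
parts.code | parts.rank | parts.city | items.rank | items.score
X1 | 80 | BOS | 80 | 70
After SELECT (1 rows):
parts.city | items.score
BOS | 70
After ORDER BY (1 rows):
parts.city | items.score
BOS | 70

== RESULT ==
parts.city | items.score
BOS | 70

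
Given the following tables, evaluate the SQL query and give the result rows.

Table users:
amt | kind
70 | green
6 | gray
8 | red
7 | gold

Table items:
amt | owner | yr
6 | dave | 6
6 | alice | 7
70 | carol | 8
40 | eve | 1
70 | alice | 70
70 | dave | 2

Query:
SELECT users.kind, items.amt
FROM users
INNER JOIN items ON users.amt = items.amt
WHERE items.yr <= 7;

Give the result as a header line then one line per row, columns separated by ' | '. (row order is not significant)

After JOIN items (5 rows):
users.amt | users.kind | items.amt | items.owner | items.yr
70 | green | 70 | carol | 8
70 | green | 70 | alice | 70
70 | green | 70 | dave | 2
6 | gray | 6 | dave | 6
6 | gray | 6 | alice | 7
After WHERE (3 rows):
users.amt | users.kind | items.amt | items.owner | items.yr
70 | green | 70 | dave | 2
6 | gray | 6 | dave | 6
6 | gray | 6 | alice | 7
After SELECT (3 rows):
users.kind | items.amt
green | 70
gray | 6
gray | 6

== RESULT ==
users.kind | items.amt
green | 70
gray | 6
gray | 6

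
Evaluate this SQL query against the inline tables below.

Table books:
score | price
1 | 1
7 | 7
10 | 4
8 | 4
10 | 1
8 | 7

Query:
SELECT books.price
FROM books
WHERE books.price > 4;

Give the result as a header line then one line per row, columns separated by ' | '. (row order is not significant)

== RESULT ==
books.price
7
7

Derivation:
After WHERE (2 rows):
books.score | books.price
7 | 7
8 | 7
After SELECT (2 rows):
books.price
7
7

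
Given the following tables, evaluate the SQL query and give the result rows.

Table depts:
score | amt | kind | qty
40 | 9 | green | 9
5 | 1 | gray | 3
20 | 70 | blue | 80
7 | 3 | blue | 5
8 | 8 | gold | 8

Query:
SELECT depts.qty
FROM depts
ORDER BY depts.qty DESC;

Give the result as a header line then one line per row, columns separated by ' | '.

== RESULT ==
depts.qty
80
9
8
5
3

Derivation:
After SELECT (5 rows):
depts.qty
9
3
80
5
8
After ORDER BY (5 rows):
depts.qty
80
9
8
5
3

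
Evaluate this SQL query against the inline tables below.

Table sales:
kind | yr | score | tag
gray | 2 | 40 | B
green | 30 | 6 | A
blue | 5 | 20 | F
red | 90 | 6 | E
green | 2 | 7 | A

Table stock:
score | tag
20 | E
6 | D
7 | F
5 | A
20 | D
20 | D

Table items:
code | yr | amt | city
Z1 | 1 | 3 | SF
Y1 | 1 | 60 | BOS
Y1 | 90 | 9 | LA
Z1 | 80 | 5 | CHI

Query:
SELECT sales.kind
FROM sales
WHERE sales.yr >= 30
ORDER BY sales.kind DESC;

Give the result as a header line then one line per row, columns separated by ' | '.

After WHERE (2 rows):
sales.kind | sales.yr | sales.score | sales.tag
green | 30 | 6 | A
red | 90 | 6 | E
After SELECT (2 rows):
sales.kind
green
red
After ORDER BY (2 rows):
sales.kind
red
green

== RESULT ==
sales.kind
red
green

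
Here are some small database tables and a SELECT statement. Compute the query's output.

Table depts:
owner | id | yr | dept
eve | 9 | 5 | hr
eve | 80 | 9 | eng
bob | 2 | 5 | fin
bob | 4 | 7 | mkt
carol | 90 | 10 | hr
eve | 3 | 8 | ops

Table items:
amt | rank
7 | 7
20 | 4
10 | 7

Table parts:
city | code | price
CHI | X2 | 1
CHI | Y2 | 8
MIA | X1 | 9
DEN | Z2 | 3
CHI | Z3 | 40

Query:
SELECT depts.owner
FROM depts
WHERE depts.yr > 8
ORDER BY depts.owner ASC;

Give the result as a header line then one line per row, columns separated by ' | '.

After WHERE (2 rows):
depts.owner | depts.id | depts.yr | depts.dept
eve | 80 | 9 | eng
carol | 90 | 10 | hr
After SELECT (2 rows):
depts.owner
eve
carol
After ORDER BY (2 rows):
depts.owner
carol
eve

== RESULT ==
depts.owner
carol
eve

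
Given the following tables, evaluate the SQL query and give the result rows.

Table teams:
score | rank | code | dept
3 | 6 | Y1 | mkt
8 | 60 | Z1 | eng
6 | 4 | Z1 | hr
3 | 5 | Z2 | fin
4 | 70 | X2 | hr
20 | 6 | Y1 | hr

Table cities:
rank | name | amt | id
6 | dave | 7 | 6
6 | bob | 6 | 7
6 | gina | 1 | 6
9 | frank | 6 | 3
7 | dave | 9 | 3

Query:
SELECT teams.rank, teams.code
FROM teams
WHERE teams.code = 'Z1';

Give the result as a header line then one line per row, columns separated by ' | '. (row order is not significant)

After WHERE (2 rows):
teams.score | teams.rank | teams.code | teams.dept
8 | 60 | Z1 | eng
6 | 4 | Z1 | hr
After SELECT (2 rows):
teams.rank | teams.code
60 | Z1
4 | Z1

== RESULT ==
teams.rank | teams.code
60 | Z1
4 | Z1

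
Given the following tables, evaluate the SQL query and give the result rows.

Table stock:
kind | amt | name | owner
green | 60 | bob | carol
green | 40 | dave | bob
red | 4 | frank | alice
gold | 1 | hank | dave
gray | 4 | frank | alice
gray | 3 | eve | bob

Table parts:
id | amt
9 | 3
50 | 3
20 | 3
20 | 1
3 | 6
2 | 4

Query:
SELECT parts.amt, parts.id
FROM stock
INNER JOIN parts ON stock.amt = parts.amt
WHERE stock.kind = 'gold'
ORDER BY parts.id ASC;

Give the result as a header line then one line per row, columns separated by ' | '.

After JOIN parts (6 rows):
stock.kind | stock.amt | stock.name | stock.owner | parts.id | parts.amt
red | 4 | frank | alice | 2 | 4
gold | 1 | hank | dave | 20 | 1
gray | 4 | frank | alice | 2 | 4
gray | 3 | eve | bob | 9 | 3
gray | 3 | eve | bob | 50 | 3
gray | 3 | eve | bob | 20 | 3
After WHERE (1 rows):
stock.kind | stock.amt | stock.name | stock.owner | parts.id | parts.amt
gold | 1 | hank | dave | 20 | 1
After SELECT (1 rows):
parts.amt | parts.id
1 | 20
After ORDER BY (1 rows):
parts.amt | parts.id
1 | 20

== RESULT ==
parts.amt | parts.id
1 | 20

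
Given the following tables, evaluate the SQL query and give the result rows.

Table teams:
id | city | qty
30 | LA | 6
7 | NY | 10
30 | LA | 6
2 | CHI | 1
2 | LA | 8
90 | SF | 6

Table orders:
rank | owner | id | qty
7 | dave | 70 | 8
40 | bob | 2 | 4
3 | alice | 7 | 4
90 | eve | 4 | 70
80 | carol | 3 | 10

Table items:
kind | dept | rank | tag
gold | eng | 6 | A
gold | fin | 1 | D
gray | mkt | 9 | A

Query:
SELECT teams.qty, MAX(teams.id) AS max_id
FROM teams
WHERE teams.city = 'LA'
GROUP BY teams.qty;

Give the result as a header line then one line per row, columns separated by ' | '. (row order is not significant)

After WHERE (3 rows):
teams.id | teams.city | teams.qty
30 | LA | 6
30 | LA | 6
2 | LA | 8
After GROUP BY (2 rows):
teams.qty | max_id
6 | 30
8 | 2

== RESULT ==
teams.qty | max_id
6 | 30
8 | 2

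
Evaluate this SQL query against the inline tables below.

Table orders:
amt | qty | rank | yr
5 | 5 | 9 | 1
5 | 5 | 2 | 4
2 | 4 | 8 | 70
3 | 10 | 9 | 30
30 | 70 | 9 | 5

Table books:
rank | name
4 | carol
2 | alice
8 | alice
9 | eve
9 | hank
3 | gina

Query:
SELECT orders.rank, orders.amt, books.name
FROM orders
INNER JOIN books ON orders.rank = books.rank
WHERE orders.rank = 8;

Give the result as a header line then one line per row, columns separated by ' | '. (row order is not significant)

After JOIN books (8 rows):
orders.amt | orders.qty | orders.rank | orders.yr | books.rank | books.name
5 | 5 | 9 | 1 | 9 | eve
5 | 5 | 9 | 1 | 9 | hank
5 | 5 | 2 | 4 | 2 | alice
2 | 4 | 8 | 70 | 8 | alice
3 | 10 | 9 | 30 | 9 | eve
3 | 10 | 9 | 30 | 9 | hank
30 | 70 | 9 | 5 | 9 | eve
30 | 70 | 9 | 5 | 9 | hank
After WHERE (1 rows):
orders.amt | orders.qty | orders.rank | orders.yr | books.rank | books.name
2 | 4 | 8 | 70 | 8 | alice
After SELECT (1 rows):
orders.rank | orders.amt | books.name
8 | 2 | alice

== RESULT ==
orders.rank | orders.amt | books.name
8 | 2 | alice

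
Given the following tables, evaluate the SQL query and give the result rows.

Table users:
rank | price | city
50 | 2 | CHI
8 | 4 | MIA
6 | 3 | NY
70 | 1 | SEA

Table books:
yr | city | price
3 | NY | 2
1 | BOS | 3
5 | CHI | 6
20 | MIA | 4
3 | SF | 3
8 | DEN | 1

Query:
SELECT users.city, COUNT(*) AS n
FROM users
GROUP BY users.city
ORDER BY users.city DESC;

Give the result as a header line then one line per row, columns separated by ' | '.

After GROUP BY (4 rows):
users.city | n
CHI | 1
MIA | 1
NY | 1
SEA | 1
After ORDER BY (4 rows):
users.city | n
SEA | 1
NY | 1
MIA | 1
CHI | 1

== RESULT ==
users.city | n
SEA | 1
NY | 1
MIA | 1
CHI | 1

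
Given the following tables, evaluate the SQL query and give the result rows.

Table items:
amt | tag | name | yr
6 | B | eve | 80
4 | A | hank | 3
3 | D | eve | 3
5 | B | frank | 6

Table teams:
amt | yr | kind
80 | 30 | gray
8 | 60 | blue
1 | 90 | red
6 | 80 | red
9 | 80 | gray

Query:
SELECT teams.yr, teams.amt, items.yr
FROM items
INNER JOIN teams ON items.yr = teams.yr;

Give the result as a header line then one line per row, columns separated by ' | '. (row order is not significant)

After JOIN teams (2 rows):
items.amt | items.tag | items.name | items.yr | teams.amt | teams.yr | teams.kind
6 | B | eve | 80 | 6 | 80 | red
6 | B | eve | 80 | 9 | 80 | gray
After SELECT (2 rows):
teams.yr | teams.amt | items.yr
80 | 6 | 80
80 | 9 | 80

== RESULT ==
teams.yr | teams.amt | items.yr
80 | 6 | 80
80 | 9 | 80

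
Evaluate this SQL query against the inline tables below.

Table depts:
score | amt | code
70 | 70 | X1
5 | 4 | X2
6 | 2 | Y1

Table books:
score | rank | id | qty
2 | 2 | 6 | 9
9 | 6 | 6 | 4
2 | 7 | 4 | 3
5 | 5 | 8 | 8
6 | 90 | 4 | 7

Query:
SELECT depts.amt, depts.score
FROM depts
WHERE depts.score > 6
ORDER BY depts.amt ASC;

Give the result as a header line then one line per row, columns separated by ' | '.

== RESULT ==
depts.amt | depts.score
70 | 70

Derivation:
After WHERE (1 rows):
depts.score | depts.amt | depts.code
70 | 70 | X1
After SELECT (1 rows):
depts.amt | depts.score
70 | 70
After ORDER BY (1 rows):
depts.amt | depts.score
70 | 70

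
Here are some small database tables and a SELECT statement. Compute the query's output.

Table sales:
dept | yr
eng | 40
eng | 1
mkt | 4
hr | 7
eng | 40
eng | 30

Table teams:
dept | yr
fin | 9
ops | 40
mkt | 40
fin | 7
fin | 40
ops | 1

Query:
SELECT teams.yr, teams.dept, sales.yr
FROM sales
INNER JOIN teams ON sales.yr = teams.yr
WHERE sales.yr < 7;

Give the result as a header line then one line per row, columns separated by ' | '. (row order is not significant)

After JOIN teams (8 rows):
sales.dept | sales.yr | teams.dept | teams.yr
eng | 40 | ops | 40
eng | 40 | mkt | 40
eng | 40 | fin | 40
eng | 1 | ops | 1
hr | 7 | fin | 7
eng | 40 | ops | 40
eng | 40 | mkt | 40
eng | 40 | fin | 40
After WHERE (1 rows):
sales.dept | sales.yr | teams.dept | teams.yr
eng | 1 | ops | 1
After SELECT (1 rows):
teams.yr | teams.dept | sales.yr
1 | ops | 1

== RESULT ==
teams.yr | teams.dept | sales.yr
1 | ops | 1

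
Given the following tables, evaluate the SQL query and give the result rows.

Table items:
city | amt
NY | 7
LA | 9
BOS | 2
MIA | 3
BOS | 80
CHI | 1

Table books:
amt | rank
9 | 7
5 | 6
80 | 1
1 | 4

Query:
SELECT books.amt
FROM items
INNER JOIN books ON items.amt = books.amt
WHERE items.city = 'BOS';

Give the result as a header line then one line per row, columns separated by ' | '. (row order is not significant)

After JOIN books (3 rows):
items.city | items.amt | books.amt | books.rank
LA | 9 | 9 | 7
BOS | 80 | 80 | 1
CHI | 1 | 1 | 4
After WHERE (1 rows):
items.city | items.amt | books.amt | books.rank
BOS | 80 | 80 | 1
After SELECT (1 rows):
books.amt
80

== RESULT ==
books.amt
80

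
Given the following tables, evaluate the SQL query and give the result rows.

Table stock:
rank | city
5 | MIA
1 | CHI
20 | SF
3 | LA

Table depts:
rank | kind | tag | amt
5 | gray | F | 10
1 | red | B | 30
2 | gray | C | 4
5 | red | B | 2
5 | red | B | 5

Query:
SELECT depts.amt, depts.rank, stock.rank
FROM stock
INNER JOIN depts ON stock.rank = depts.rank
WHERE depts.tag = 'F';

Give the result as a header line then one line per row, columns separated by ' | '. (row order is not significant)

After JOIN depts (4 rows):
stock.rank | stock.city | depts.rank | depts.kind | depts.tag | depts.amt
5 | MIA | 5 | gray | F | 10
5 | MIA | 5 | red | B | 2
5 | MIA | 5 | red | B | 5
1 | CHI | 1 | red | B | 30
After WHERE (1 rows):
stock.rank | stock.city | depts.rank | depts.kind | depts.tag | depts.amt
5 | MIA | 5 | gray | F | 10
After SELECT (1 rows):
depts.amt | depts.rank | stock.rank
10 | 5 | 5

== RESULT ==
depts.amt | depts.rank | stock.rank
10 | 5 | 5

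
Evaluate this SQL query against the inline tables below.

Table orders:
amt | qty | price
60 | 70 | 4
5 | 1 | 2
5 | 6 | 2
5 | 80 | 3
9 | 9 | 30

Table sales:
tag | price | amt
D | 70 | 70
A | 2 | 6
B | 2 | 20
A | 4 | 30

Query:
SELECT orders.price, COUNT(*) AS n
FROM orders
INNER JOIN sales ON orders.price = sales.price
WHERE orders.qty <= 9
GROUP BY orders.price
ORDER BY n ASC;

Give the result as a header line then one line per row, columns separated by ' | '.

After JOIN sales (5 rows):
orders.amt | orders.qty | orders.price | sales.tag | sales.price | sales.amt
60 | 70 | 4 | A | 4 | 30
5 | 1 | 2 | A | 2 | 6
5 | 1 | 2 | B | 2 | 20
5 | 6 | 2 | A | 2 | 6
5 | 6 | 2 | B | 2 | 20
After WHERE (4 rows):
orders.amt | orders.qty | orders.price | sales.tag | sales.price | sales.amt
5 | 1 | 2 | A | 2 | 6
5 | 1 | 2 | B | 2 | 20
5 | 6 | 2 | A | 2 | 6
5 | 6 | 2 | B | 2 | 20
After GROUP BY (1 rows):
orders.price | n
2 | 4
After ORDER BY (1 rows):
orders.price | n
2 | 4

== RESULT ==
orders.price | n
2 | 4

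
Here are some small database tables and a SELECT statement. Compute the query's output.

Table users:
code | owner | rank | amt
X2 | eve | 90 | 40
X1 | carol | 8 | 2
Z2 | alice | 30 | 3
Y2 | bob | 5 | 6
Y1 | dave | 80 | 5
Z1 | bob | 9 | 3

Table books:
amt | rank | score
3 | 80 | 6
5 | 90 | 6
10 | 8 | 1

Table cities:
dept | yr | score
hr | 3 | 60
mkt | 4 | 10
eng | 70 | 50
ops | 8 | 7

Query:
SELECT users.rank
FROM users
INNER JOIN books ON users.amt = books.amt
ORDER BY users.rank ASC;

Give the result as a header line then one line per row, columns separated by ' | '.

== RESULT ==
users.rank
9
30
80

Derivation:
After JOIN books (3 rows):
users.code | users.owner | users.rank | users.amt | books.amt | books.rank | books.score
Z2 | alice | 30 | 3 | 3 | 80 | 6
Y1 | dave | 80 | 5 | 5 | 90 | 6
Z1 | bob | 9 | 3 | 3 | 80 | 6
After SELECT (3 rows):
users.rank
30
80
9
After ORDER BY (3 rows):
users.rank
9
30
80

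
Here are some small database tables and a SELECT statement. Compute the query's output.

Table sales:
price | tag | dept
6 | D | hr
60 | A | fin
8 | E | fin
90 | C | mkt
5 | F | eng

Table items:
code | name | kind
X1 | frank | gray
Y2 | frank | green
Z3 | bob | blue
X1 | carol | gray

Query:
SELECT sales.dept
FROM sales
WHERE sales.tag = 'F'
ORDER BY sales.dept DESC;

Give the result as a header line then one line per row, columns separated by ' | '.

== RESULT ==
sales.dept
eng

Derivation:
After WHERE (1 rows):
sales.price | sales.tag | sales.dept
5 | F | eng
After SELECT (1 rows):
sales.dept
eng
After ORDER BY (1 rows):
sales.dept
eng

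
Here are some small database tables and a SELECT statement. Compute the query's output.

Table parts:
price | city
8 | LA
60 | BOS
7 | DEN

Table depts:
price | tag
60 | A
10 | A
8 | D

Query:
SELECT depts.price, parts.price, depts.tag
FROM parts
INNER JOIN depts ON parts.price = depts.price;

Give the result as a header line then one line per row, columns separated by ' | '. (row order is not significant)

== RESULT ==
depts.price | parts.price | depts.tag
8 | 8 | D
60 | 60 | A

Derivation:
After JOIN depts (2 rows):
parts.price | parts.city | depts.price | depts.tag
8 | LA | 8 | D
60 | BOS | 60 | A
After SELECT (2 rows):
depts.price | parts.price | depts.tag
8 | 8 | D
60 | 60 | A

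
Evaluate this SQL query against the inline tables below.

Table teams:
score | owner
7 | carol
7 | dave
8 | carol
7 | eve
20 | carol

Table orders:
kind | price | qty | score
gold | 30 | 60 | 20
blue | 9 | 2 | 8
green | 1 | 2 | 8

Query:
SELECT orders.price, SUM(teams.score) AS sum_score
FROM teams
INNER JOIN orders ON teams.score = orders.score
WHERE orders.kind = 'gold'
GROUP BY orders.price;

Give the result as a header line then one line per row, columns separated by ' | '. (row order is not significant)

After JOIN orders (3 rows):
teams.score | teams.owner | orders.kind | orders.price | orders.qty | orders.score
8 | carol | blue | 9 | 2 | 8
8 | carol | green | 1 | 2 | 8
20 | carol | gold | 30 | 60 | 20
After WHERE (1 rows):
teams.score | teams.owner | orders.kind | orders.price | orders.qty | orders.score
20 | carol | gold | 30 | 60 | 20
After GROUP BY (1 rows):
orders.price | sum_score
30 | 20

== RESULT ==
orders.price | sum_score
30 | 20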